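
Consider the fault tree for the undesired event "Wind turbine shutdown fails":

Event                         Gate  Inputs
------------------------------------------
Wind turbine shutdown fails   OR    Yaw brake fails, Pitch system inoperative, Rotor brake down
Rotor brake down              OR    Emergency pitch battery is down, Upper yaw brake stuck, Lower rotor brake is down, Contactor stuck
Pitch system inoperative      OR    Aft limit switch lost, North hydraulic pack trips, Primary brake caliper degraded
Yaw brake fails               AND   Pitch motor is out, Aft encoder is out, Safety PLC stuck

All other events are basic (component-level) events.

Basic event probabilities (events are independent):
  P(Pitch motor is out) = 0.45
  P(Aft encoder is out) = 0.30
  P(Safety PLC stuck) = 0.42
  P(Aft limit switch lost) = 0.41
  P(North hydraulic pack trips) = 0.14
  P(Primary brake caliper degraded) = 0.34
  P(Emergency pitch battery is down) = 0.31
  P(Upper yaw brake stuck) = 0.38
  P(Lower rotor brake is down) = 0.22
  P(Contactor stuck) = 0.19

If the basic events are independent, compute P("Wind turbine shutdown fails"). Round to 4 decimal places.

P(Yaw brake fails) [AND] = 0.45 × 0.30 × 0.42 = 0.056700
P(Pitch system inoperative) [OR] = 1 − (1−0.41) × (1−0.14) × (1−0.34) = 0.665116
P(Rotor brake down) [OR] = 1 − (1−0.31) × (1−0.38) × (1−0.22) × (1−0.19) = 0.729716
P(Wind turbine shutdown fails) [OR] = 1 − (1−0.056700) × (1−0.665116) × (1−0.729716) = 0.914618
Rounded to 4 decimal places: P(Wind turbine shutdown fails) ≈ 0.9146.

0.9146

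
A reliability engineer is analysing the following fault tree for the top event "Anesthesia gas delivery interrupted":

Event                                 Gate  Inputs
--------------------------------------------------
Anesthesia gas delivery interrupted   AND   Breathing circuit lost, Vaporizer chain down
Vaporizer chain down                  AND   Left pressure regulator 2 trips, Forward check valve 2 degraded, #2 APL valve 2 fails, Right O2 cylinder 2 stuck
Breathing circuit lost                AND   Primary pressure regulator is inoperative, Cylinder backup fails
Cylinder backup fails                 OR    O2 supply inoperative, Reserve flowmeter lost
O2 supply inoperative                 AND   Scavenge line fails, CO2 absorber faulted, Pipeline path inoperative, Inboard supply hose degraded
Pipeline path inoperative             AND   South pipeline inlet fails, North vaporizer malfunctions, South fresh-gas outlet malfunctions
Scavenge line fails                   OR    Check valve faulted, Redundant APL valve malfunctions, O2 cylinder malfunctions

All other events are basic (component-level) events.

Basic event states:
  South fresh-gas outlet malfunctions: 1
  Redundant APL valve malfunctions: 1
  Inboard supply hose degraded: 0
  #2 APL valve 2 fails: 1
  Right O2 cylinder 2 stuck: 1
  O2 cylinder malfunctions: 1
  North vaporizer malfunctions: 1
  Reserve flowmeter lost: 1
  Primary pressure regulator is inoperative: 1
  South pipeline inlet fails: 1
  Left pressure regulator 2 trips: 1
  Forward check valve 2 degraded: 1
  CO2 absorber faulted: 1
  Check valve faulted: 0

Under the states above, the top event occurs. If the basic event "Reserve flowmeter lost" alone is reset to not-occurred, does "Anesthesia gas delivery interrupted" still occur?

Counterfactual: set "Reserve flowmeter lost" to not occurred.
Scavenge line fails [OR]: Check valve faulted=not, Redundant APL valve malfunctions=occurs, O2 cylinder malfunctions=occurs → at least one input occurs → occurs.
Pipeline path inoperative [AND]: South pipeline inlet fails=occurs, North vaporizer malfunctions=occurs, South fresh-gas outlet malfunctions=occurs → all inputs occur → occurs.
O2 supply inoperative [AND]: Scavenge line fails=occurs, CO2 absorber faulted=occurs, Pipeline path inoperative=occurs, Inboard supply hose degraded=not → not all inputs occur → does not occur.
Cylinder backup fails [OR]: O2 supply inoperative=not, Reserve flowmeter lost=not → no input occurs → does not occur.
Breathing circuit lost [AND]: Primary pressure regulator is inoperative=occurs, Cylinder backup fails=not → not all inputs occur → does not occur.
Vaporizer chain down [AND]: Left pressure regulator 2 trips=occurs, Forward check valve 2 degraded=occurs, #2 APL valve 2 fails=occurs, Right O2 cylinder 2 stuck=occurs → all inputs occur → occurs.
Anesthesia gas delivery interrupted [AND]: Breathing circuit lost=not, Vaporizer chain down=occurs → not all inputs occur → does not occur.

No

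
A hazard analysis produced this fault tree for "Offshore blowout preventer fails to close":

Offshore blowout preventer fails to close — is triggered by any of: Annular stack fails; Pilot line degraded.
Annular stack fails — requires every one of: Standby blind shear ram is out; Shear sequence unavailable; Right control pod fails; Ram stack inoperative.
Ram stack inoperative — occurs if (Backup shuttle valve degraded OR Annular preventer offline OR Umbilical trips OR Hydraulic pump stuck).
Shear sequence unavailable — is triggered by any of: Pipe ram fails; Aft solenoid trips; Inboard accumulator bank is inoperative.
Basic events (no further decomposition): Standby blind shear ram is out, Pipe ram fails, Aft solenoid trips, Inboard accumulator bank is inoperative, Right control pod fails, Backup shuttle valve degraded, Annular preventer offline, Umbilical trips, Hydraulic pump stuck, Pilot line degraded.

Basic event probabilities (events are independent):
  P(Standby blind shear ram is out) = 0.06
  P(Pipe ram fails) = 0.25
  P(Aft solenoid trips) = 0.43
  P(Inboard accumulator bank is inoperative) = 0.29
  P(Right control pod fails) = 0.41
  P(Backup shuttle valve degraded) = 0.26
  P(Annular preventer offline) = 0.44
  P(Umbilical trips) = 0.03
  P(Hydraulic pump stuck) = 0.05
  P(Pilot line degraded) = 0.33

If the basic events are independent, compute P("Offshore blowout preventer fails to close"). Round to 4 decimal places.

P(Shear sequence unavailable) [OR] = 1 − (1−0.25) × (1−0.43) × (1−0.29) = 0.696475
P(Ram stack inoperative) [OR] = 1 − (1−0.26) × (1−0.44) × (1−0.03) × (1−0.05) = 0.618130
P(Annular stack fails) [AND] = 0.06 × 0.696475 × 0.41 × 0.618130 = 0.010591
P(Offshore blowout preventer fails to close) [OR] = 1 − (1−0.010591) × (1−0.33) = 0.337096
Rounded to 4 decimal places: P(Offshore blowout preventer fails to close) ≈ 0.3371.

0.3371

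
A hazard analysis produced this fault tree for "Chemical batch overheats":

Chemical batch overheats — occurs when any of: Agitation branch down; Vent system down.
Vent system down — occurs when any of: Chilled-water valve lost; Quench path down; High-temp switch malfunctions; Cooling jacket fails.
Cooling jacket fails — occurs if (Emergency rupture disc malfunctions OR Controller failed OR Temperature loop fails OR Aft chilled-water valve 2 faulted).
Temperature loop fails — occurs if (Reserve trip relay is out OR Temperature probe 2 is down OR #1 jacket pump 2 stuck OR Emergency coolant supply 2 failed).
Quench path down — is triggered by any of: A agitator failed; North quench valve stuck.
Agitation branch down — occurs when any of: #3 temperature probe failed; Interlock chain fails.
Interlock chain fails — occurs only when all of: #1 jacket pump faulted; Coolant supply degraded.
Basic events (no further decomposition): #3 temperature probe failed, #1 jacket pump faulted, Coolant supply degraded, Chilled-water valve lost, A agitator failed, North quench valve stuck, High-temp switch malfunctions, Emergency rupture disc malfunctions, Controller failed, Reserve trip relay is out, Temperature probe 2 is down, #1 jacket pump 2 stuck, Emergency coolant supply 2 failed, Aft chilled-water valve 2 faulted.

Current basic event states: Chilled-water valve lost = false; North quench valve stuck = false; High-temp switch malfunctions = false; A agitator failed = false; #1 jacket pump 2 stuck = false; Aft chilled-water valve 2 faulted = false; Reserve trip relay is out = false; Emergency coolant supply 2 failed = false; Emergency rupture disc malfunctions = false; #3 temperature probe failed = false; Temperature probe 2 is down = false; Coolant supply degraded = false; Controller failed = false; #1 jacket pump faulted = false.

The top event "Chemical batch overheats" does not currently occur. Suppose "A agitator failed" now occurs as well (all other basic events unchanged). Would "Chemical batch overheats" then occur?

Yes

Counterfactual: set "A agitator failed" to occurred.
Interlock chain fails [AND]: #1 jacket pump faulted=not, Coolant supply degraded=not → not all inputs occur → does not occur.
Agitation branch down [OR]: #3 temperature probe failed=not, Interlock chain fails=not → no input occurs → does not occur.
Quench path down [OR]: A agitator failed=occurs, North quench valve stuck=not → at least one input occurs → occurs.
Temperature loop fails [OR]: Reserve trip relay is out=not, Temperature probe 2 is down=not, #1 jacket pump 2 stuck=not, Emergency coolant supply 2 failed=not → no input occurs → does not occur.
Cooling jacket fails [OR]: Emergency rupture disc malfunctions=not, Controller failed=not, Temperature loop fails=not, Aft chilled-water valve 2 faulted=not → no input occurs → does not occur.
Vent system down [OR]: Chilled-water valve lost=not, Quench path down=occurs, High-temp switch malfunctions=not, Cooling jacket fails=not → at least one input occurs → occurs.
Chemical batch overheats [OR]: Agitation branch down=not, Vent system down=occurs → at least one input occurs → occurs.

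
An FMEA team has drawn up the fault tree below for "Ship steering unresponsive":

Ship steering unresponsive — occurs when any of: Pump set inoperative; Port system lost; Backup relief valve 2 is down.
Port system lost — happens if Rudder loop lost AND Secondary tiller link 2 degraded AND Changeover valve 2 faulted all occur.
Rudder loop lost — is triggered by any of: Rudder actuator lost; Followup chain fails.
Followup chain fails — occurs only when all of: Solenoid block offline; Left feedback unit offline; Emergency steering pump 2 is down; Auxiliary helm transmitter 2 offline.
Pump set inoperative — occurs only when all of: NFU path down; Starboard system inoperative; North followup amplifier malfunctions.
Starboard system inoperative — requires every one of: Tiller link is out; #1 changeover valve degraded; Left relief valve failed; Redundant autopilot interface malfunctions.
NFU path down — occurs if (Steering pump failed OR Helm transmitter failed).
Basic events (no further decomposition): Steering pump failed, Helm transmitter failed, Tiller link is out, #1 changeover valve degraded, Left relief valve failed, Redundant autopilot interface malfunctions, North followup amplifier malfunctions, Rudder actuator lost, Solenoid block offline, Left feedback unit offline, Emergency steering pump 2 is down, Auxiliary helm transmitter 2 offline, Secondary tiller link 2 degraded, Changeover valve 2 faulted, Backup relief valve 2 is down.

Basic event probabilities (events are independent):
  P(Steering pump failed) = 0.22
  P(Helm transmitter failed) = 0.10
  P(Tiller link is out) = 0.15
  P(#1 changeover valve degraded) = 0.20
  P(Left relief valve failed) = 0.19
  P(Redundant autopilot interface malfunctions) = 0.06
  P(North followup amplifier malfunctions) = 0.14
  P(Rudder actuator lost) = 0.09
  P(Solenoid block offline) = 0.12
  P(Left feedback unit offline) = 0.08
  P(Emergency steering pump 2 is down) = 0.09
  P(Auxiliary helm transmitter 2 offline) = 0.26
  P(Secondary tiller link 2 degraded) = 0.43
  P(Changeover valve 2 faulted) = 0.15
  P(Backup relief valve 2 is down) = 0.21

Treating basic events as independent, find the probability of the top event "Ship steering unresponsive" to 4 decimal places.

P(NFU path down) [OR] = 1 − (1−0.22) × (1−0.10) = 0.298000
P(Starboard system inoperative) [AND] = 0.15 × 0.20 × 0.19 × 0.06 = 0.000342
P(Pump set inoperative) [AND] = 0.298000 × 0.000342 × 0.14 = 0.000014
P(Followup chain fails) [AND] = 0.12 × 0.08 × 0.09 × 0.26 = 0.000225
P(Rudder loop lost) [OR] = 1 − (1−0.09) × (1−0.000225) = 0.090205
P(Port system lost) [AND] = 0.090205 × 0.43 × 0.15 = 0.005818
P(Ship steering unresponsive) [OR] = 1 − (1−0.000014) × (1−0.005818) × (1−0.21) = 0.214607
Rounded to 4 decimal places: P(Ship steering unresponsive) ≈ 0.2146.

0.2146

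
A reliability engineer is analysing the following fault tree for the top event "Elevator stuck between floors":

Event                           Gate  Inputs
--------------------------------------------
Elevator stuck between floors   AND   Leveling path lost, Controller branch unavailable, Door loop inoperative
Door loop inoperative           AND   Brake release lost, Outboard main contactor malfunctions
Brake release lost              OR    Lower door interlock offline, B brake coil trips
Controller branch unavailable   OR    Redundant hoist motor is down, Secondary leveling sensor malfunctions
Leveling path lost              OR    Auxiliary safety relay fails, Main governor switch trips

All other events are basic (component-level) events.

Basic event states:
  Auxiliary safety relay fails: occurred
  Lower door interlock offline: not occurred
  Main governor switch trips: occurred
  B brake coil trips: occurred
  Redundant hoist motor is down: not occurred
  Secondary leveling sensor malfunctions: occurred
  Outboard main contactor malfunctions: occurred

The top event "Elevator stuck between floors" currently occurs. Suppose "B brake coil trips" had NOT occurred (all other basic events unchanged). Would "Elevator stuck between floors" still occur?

Counterfactual: set "B brake coil trips" to not occurred.
Leveling path lost [OR]: Auxiliary safety relay fails=occurs, Main governor switch trips=occurs → at least one input occurs → occurs.
Controller branch unavailable [OR]: Redundant hoist motor is down=not, Secondary leveling sensor malfunctions=occurs → at least one input occurs → occurs.
Brake release lost [OR]: Lower door interlock offline=not, B brake coil trips=not → no input occurs → does not occur.
Door loop inoperative [AND]: Brake release lost=not, Outboard main contactor malfunctions=occurs → not all inputs occur → does not occur.
Elevator stuck between floors [AND]: Leveling path lost=occurs, Controller branch unavailable=occurs, Door loop inoperative=not → not all inputs occur → does not occur.

No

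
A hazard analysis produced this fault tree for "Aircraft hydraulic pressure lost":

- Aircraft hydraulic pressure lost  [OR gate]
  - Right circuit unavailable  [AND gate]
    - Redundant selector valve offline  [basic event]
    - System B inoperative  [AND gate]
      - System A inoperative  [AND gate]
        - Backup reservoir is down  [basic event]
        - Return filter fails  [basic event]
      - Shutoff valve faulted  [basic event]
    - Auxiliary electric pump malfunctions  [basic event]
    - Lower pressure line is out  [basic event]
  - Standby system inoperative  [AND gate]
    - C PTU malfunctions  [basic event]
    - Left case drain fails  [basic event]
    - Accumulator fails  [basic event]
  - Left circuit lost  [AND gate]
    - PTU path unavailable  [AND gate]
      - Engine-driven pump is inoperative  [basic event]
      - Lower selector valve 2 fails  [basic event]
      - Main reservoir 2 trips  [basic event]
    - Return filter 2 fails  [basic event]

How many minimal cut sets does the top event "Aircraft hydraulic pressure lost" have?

3

System A inoperative [AND]: one cut set from each child combined → 1 × 1 = 1 cut set(s).
System B inoperative [AND]: one cut set from each child combined → 1 × 1 = 1 cut set(s).
Right circuit unavailable [AND]: one cut set from each child combined → 1 × 1 × 1 × 1 = 1 cut set(s).
Standby system inoperative [AND]: one cut set from each child combined → 1 × 1 × 1 = 1 cut set(s).
PTU path unavailable [AND]: one cut set from each child combined → 1 × 1 × 1 = 1 cut set(s).
Left circuit lost [AND]: one cut set from each child combined → 1 × 1 = 1 cut set(s).
Aircraft hydraulic pressure lost [OR]: union of children's cut sets → 3 cut set(s).
Minimal cut sets: {Auxiliary electric pump malfunctions, Backup reservoir is down, Lower pressure line is out, Redundant selector valve offline, Return filter fails, Shutoff valve faulted}; {Accumulator fails, C PTU malfunctions, Left case drain fails}; {Engine-driven pump is inoperative, Lower selector valve 2 fails, Main reservoir 2 trips, Return filter 2 fails}.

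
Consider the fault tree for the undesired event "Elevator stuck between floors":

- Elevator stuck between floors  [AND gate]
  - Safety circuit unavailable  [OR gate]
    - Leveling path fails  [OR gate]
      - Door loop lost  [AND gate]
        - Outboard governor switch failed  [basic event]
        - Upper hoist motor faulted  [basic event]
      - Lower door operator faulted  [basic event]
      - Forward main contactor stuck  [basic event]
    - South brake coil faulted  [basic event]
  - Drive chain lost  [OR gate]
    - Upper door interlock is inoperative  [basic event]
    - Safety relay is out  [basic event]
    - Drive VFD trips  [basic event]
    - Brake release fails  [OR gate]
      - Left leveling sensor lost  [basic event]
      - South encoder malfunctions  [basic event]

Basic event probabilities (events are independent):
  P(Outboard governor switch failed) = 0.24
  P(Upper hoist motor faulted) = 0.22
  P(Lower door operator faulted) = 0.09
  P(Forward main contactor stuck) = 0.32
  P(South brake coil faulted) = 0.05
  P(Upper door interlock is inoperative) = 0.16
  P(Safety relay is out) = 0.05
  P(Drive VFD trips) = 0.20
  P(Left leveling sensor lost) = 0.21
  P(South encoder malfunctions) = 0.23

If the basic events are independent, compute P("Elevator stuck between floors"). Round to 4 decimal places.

P(Door loop lost) [AND] = 0.24 × 0.22 = 0.052800
P(Leveling path fails) [OR] = 1 − (1−0.052800) × (1−0.09) × (1−0.32) = 0.413873
P(Safety circuit unavailable) [OR] = 1 − (1−0.413873) × (1−0.05) = 0.443179
P(Brake release fails) [OR] = 1 − (1−0.21) × (1−0.23) = 0.391700
P(Drive chain lost) [OR] = 1 − (1−0.16) × (1−0.05) × (1−0.20) × (1−0.391700) = 0.611661
P(Elevator stuck between floors) [AND] = 0.443179 × 0.611661 = 0.271075
Rounded to 4 decimal places: P(Elevator stuck between floors) ≈ 0.2711.

0.2711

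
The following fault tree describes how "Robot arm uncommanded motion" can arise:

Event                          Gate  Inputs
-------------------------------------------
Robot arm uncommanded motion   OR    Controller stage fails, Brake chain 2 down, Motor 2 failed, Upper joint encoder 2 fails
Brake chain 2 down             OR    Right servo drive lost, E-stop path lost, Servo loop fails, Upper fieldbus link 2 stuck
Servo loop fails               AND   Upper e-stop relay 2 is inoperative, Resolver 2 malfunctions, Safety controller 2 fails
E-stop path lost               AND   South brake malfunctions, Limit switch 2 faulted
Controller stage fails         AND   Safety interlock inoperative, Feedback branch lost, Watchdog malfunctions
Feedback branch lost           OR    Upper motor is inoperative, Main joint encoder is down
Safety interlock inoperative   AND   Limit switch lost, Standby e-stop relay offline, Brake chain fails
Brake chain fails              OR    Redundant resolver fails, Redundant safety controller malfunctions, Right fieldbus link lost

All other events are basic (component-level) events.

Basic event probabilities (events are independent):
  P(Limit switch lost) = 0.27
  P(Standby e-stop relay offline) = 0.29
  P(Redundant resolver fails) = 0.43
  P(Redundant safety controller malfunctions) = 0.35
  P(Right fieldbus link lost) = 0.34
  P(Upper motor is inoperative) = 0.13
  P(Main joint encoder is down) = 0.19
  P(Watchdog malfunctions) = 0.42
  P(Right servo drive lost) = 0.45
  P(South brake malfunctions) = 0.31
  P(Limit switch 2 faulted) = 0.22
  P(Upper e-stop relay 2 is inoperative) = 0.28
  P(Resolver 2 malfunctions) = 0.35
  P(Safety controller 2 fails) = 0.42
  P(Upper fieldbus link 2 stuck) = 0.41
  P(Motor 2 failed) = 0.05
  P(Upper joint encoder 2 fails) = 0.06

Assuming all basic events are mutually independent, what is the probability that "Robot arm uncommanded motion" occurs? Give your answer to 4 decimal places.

P(Brake chain fails) [OR] = 1 − (1−0.43) × (1−0.35) × (1−0.34) = 0.755470
P(Safety interlock inoperative) [AND] = 0.27 × 0.29 × 0.755470 = 0.059153
P(Feedback branch lost) [OR] = 1 − (1−0.13) × (1−0.19) = 0.295300
P(Controller stage fails) [AND] = 0.059153 × 0.295300 × 0.42 = 0.007337
P(E-stop path lost) [AND] = 0.31 × 0.22 = 0.068200
P(Servo loop fails) [AND] = 0.28 × 0.35 × 0.42 = 0.041160
P(Brake chain 2 down) [OR] = 1 − (1−0.45) × (1−0.068200) × (1−0.041160) × (1−0.41) = 0.710076
P(Robot arm uncommanded motion) [OR] = 1 − (1−0.007337) × (1−0.710076) × (1−0.05) × (1−0.06) = 0.742997
Rounded to 4 decimal places: P(Robot arm uncommanded motion) ≈ 0.7430.

0.7430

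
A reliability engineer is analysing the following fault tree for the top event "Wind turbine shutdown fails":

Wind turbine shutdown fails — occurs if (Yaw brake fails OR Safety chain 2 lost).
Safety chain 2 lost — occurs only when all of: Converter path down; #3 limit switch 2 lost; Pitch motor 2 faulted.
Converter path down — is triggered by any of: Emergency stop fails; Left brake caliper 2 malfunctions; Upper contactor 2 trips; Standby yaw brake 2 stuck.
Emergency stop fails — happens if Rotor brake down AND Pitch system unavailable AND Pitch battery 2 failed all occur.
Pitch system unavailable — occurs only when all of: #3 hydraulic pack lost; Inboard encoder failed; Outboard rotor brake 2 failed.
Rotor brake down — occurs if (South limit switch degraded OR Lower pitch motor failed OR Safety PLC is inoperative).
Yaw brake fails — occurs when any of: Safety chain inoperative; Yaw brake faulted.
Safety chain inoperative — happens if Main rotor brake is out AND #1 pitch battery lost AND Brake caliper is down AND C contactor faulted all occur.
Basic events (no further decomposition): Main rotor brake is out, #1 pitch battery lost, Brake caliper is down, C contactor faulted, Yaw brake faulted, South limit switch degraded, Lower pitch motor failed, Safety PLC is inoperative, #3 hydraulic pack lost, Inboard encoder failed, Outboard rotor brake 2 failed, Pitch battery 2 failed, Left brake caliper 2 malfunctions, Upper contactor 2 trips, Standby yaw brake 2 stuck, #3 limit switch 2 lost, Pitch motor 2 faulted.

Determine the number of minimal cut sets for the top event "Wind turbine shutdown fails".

8

Safety chain inoperative [AND]: one cut set from each child combined → 1 × 1 × 1 × 1 = 1 cut set(s).
Yaw brake fails [OR]: union of children's cut sets → 2 cut set(s).
Rotor brake down [OR]: union of children's cut sets → 3 cut set(s).
Pitch system unavailable [AND]: one cut set from each child combined → 1 × 1 × 1 = 1 cut set(s).
Emergency stop fails [AND]: one cut set from each child combined → 3 × 1 × 1 = 3 cut set(s).
Converter path down [OR]: union of children's cut sets → 6 cut set(s).
Safety chain 2 lost [AND]: one cut set from each child combined → 6 × 1 × 1 = 6 cut set(s).
Wind turbine shutdown fails [OR]: union of children's cut sets → 8 cut set(s).
Minimal cut sets: {#1 pitch battery lost, Brake caliper is down, C contactor faulted, Main rotor brake is out}; {Yaw brake faulted}; {#3 hydraulic pack lost, #3 limit switch 2 lost, Inboard encoder failed, Outboard rotor brake 2 failed, Pitch battery 2 failed, Pitch motor 2 faulted, South limit switch degraded}; {#3 hydraulic pack lost, #3 limit switch 2 lost, Inboard encoder failed, Lower pitch motor failed, Outboard rotor brake 2 failed, Pitch battery 2 failed, Pitch motor 2 faulted}; {#3 hydraulic pack lost, #3 limit switch 2 lost, Inboard encoder failed, Outboard rotor brake 2 failed, Pitch battery 2 failed, Pitch motor 2 faulted, Safety PLC is inoperative}; {#3 limit switch 2 lost, Left brake caliper 2 malfunctions, Pitch motor 2 faulted}; {#3 limit switch 2 lost, Pitch motor 2 faulted, Upper contactor 2 trips}; {#3 limit switch 2 lost, Pitch motor 2 faulted, Standby yaw brake 2 stuck}.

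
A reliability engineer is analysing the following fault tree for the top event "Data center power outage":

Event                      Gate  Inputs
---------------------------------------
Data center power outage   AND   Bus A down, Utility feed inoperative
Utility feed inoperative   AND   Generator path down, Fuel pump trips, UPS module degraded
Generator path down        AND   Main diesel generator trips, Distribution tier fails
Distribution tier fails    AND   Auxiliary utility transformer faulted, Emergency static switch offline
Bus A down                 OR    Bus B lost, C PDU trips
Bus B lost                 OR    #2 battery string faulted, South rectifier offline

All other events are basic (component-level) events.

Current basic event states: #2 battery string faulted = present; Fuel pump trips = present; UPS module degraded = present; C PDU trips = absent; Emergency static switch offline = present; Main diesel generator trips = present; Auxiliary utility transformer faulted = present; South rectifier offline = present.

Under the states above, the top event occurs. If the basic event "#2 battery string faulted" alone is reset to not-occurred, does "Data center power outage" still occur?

Yes

Counterfactual: set "#2 battery string faulted" to not occurred.
Bus B lost [OR]: #2 battery string faulted=not, South rectifier offline=occurs → at least one input occurs → occurs.
Bus A down [OR]: Bus B lost=occurs, C PDU trips=not → at least one input occurs → occurs.
Distribution tier fails [AND]: Auxiliary utility transformer faulted=occurs, Emergency static switch offline=occurs → all inputs occur → occurs.
Generator path down [AND]: Main diesel generator trips=occurs, Distribution tier fails=occurs → all inputs occur → occurs.
Utility feed inoperative [AND]: Generator path down=occurs, Fuel pump trips=occurs, UPS module degraded=occurs → all inputs occur → occurs.
Data center power outage [AND]: Bus A down=occurs, Utility feed inoperative=occurs → all inputs occur → occurs.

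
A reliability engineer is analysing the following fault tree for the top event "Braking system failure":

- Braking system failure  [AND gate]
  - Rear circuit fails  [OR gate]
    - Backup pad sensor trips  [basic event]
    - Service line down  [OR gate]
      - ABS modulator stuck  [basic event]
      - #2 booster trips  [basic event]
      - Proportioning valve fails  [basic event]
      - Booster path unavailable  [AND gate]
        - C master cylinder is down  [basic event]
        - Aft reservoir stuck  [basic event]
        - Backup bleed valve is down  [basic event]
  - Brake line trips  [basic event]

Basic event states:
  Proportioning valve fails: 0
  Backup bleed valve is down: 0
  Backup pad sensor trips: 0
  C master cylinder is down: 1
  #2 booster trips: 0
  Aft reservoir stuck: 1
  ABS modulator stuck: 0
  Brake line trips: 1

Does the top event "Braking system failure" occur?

No

Booster path unavailable [AND]: C master cylinder is down=occurs, Aft reservoir stuck=occurs, Backup bleed valve is down=not → not all inputs occur → does not occur.
Service line down [OR]: ABS modulator stuck=not, #2 booster trips=not, Proportioning valve fails=not, Booster path unavailable=not → no input occurs → does not occur.
Rear circuit fails [OR]: Backup pad sensor trips=not, Service line down=not → no input occurs → does not occur.
Braking system failure [AND]: Rear circuit fails=not, Brake line trips=occurs → not all inputs occur → does not occur.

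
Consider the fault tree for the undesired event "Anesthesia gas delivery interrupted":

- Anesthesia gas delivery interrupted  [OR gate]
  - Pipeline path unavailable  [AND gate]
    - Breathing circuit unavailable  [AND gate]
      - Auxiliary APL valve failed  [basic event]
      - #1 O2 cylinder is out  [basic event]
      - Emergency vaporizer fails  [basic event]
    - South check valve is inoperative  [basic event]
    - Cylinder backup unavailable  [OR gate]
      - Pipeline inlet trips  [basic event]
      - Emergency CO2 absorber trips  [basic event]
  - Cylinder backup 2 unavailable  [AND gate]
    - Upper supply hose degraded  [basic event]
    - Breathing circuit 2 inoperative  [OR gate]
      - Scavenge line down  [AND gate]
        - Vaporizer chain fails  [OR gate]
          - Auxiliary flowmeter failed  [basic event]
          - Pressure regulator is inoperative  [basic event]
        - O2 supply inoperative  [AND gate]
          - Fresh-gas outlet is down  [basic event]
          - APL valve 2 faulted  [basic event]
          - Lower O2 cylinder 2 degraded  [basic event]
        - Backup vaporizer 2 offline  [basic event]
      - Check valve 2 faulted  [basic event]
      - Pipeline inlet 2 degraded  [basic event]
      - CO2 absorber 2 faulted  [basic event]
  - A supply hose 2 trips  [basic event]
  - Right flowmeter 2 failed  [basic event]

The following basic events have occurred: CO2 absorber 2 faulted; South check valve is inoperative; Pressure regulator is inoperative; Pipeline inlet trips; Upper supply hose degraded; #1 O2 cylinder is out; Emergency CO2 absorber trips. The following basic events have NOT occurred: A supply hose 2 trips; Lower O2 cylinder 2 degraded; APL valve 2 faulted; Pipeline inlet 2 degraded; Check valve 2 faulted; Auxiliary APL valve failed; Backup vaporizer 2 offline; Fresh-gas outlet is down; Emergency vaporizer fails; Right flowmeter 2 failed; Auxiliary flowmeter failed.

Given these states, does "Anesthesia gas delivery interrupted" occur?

Breathing circuit unavailable [AND]: Auxiliary APL valve failed=not, #1 O2 cylinder is out=occurs, Emergency vaporizer fails=not → not all inputs occur → does not occur.
Cylinder backup unavailable [OR]: Pipeline inlet trips=occurs, Emergency CO2 absorber trips=occurs → at least one input occurs → occurs.
Pipeline path unavailable [AND]: Breathing circuit unavailable=not, South check valve is inoperative=occurs, Cylinder backup unavailable=occurs → not all inputs occur → does not occur.
Vaporizer chain fails [OR]: Auxiliary flowmeter failed=not, Pressure regulator is inoperative=occurs → at least one input occurs → occurs.
O2 supply inoperative [AND]: Fresh-gas outlet is down=not, APL valve 2 faulted=not, Lower O2 cylinder 2 degraded=not → not all inputs occur → does not occur.
Scavenge line down [AND]: Vaporizer chain fails=occurs, O2 supply inoperative=not, Backup vaporizer 2 offline=not → not all inputs occur → does not occur.
Breathing circuit 2 inoperative [OR]: Scavenge line down=not, Check valve 2 faulted=not, Pipeline inlet 2 degraded=not, CO2 absorber 2 faulted=occurs → at least one input occurs → occurs.
Cylinder backup 2 unavailable [AND]: Upper supply hose degraded=occurs, Breathing circuit 2 inoperative=occurs → all inputs occur → occurs.
Anesthesia gas delivery interrupted [OR]: Pipeline path unavailable=not, Cylinder backup 2 unavailable=occurs, A supply hose 2 trips=not, Right flowmeter 2 failed=not → at least one input occurs → occurs.

Yes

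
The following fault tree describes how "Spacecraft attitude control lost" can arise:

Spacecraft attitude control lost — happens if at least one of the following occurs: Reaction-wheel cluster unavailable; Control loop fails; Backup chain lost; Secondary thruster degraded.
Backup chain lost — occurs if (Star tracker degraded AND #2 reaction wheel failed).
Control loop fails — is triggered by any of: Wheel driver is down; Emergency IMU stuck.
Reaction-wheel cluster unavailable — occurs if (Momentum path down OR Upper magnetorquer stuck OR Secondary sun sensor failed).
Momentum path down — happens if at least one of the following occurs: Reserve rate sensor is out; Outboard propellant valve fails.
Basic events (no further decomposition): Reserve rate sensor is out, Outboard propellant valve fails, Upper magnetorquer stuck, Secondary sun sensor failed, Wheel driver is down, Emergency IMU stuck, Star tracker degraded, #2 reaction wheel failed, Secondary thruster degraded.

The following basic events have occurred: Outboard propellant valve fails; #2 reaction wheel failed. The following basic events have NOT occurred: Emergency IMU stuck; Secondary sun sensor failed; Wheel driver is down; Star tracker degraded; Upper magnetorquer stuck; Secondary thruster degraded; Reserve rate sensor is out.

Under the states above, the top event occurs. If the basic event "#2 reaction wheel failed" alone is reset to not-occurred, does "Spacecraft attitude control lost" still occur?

Counterfactual: set "#2 reaction wheel failed" to not occurred.
Momentum path down [OR]: Reserve rate sensor is out=not, Outboard propellant valve fails=occurs → at least one input occurs → occurs.
Reaction-wheel cluster unavailable [OR]: Momentum path down=occurs, Upper magnetorquer stuck=not, Secondary sun sensor failed=not → at least one input occurs → occurs.
Control loop fails [OR]: Wheel driver is down=not, Emergency IMU stuck=not → no input occurs → does not occur.
Backup chain lost [AND]: Star tracker degraded=not, #2 reaction wheel failed=not → not all inputs occur → does not occur.
Spacecraft attitude control lost [OR]: Reaction-wheel cluster unavailable=occurs, Control loop fails=not, Backup chain lost=not, Secondary thruster degraded=not → at least one input occurs → occurs.

Yes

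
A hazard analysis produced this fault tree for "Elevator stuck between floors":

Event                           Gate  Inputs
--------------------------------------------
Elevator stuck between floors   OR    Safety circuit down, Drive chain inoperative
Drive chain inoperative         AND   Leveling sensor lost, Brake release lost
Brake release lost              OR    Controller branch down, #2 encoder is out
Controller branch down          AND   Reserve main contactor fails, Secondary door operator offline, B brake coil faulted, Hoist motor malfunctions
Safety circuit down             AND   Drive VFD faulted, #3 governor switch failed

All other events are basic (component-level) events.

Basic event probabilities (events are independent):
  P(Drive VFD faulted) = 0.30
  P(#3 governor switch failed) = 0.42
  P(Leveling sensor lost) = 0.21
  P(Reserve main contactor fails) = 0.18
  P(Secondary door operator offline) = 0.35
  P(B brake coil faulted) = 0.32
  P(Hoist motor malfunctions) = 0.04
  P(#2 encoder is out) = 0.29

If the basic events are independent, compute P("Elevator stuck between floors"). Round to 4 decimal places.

P(Safety circuit down) [AND] = 0.30 × 0.42 = 0.126000
P(Controller branch down) [AND] = 0.18 × 0.35 × 0.32 × 0.04 = 0.000806
P(Brake release lost) [OR] = 1 − (1−0.000806) × (1−0.29) = 0.290572
P(Drive chain inoperative) [AND] = 0.21 × 0.290572 = 0.061020
P(Elevator stuck between floors) [OR] = 1 − (1−0.126000) × (1−0.061020) = 0.179331
Rounded to 4 decimal places: P(Elevator stuck between floors) ≈ 0.1793.

0.1793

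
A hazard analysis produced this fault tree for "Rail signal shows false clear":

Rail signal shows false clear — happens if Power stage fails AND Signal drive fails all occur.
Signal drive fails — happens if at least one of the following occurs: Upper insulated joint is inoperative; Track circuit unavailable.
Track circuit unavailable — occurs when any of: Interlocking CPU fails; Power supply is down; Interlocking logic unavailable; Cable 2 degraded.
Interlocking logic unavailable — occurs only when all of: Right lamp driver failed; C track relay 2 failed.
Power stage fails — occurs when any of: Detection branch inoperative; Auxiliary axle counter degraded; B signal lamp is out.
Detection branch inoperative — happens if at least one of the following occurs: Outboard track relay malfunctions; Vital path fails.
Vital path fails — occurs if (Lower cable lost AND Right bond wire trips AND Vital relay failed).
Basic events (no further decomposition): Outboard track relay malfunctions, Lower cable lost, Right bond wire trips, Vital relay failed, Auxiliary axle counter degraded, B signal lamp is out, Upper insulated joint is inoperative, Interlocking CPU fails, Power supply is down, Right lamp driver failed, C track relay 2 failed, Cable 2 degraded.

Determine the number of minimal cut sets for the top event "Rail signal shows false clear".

20

Vital path fails [AND]: one cut set from each child combined → 1 × 1 × 1 = 1 cut set(s).
Detection branch inoperative [OR]: union of children's cut sets → 2 cut set(s).
Power stage fails [OR]: union of children's cut sets → 4 cut set(s).
Interlocking logic unavailable [AND]: one cut set from each child combined → 1 × 1 = 1 cut set(s).
Track circuit unavailable [OR]: union of children's cut sets → 4 cut set(s).
Signal drive fails [OR]: union of children's cut sets → 5 cut set(s).
Rail signal shows false clear [AND]: one cut set from each child combined → 4 × 5 = 20 cut set(s).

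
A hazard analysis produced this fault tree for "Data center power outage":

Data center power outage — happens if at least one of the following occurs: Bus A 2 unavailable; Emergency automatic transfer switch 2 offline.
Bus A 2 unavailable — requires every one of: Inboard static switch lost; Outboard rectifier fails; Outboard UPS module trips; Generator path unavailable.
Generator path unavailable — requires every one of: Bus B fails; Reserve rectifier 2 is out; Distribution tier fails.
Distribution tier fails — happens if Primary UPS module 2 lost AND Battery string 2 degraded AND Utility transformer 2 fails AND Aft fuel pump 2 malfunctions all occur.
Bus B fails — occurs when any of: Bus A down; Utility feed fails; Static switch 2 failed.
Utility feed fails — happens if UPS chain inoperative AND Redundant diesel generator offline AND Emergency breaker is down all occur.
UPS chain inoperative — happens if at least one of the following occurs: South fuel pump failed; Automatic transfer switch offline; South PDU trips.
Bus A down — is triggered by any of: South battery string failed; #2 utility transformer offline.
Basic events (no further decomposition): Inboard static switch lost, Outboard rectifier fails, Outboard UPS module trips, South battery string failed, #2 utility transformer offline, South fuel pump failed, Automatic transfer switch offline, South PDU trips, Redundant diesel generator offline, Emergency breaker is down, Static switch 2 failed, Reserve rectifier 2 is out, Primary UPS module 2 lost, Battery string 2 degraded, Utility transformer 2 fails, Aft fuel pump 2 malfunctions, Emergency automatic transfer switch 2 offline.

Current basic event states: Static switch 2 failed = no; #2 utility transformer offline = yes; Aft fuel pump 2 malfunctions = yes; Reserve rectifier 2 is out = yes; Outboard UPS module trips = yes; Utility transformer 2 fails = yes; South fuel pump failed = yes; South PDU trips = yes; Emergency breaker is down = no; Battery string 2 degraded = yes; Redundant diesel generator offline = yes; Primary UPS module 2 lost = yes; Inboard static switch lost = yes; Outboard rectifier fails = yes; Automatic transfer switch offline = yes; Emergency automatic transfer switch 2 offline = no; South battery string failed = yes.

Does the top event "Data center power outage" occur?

Yes

Bus A down [OR]: South battery string failed=occurs, #2 utility transformer offline=occurs → at least one input occurs → occurs.
UPS chain inoperative [OR]: South fuel pump failed=occurs, Automatic transfer switch offline=occurs, South PDU trips=occurs → at least one input occurs → occurs.
Utility feed fails [AND]: UPS chain inoperative=occurs, Redundant diesel generator offline=occurs, Emergency breaker is down=not → not all inputs occur → does not occur.
Bus B fails [OR]: Bus A down=occurs, Utility feed fails=not, Static switch 2 failed=not → at least one input occurs → occurs.
Distribution tier fails [AND]: Primary UPS module 2 lost=occurs, Battery string 2 degraded=occurs, Utility transformer 2 fails=occurs, Aft fuel pump 2 malfunctions=occurs → all inputs occur → occurs.
Generator path unavailable [AND]: Bus B fails=occurs, Reserve rectifier 2 is out=occurs, Distribution tier fails=occurs → all inputs occur → occurs.
Bus A 2 unavailable [AND]: Inboard static switch lost=occurs, Outboard rectifier fails=occurs, Outboard UPS module trips=occurs, Generator path unavailable=occurs → all inputs occur → occurs.
Data center power outage [OR]: Bus A 2 unavailable=occurs, Emergency automatic transfer switch 2 offline=not → at least one input occurs → occurs.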